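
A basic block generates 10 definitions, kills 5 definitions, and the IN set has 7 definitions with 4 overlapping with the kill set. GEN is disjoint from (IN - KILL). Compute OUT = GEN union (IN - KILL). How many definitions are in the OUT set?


IN - KILL: 7 - 4 = 3 surviving definitions
OUT = GEN + surviving = 10 + 3 = 13

13


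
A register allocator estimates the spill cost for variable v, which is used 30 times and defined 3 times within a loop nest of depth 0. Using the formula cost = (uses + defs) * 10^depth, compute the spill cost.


uses + defs = 30 + 3 = 33
10^0 = 1
Spill cost = 33 * 1 = 33

33


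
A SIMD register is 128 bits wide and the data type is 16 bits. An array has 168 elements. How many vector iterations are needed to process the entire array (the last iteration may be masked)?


Width = 128 / 16 = 8 elements per vector op
Iterations = ceil(168 / 8) = 21

21


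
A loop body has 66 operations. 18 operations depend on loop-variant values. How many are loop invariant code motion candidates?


Invariant candidates = total - loop-dependent
= 66 - 18 = 48

48


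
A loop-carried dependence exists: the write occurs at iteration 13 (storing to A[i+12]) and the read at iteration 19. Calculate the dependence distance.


Distance = read iteration - write iteration
= 19 - 13 = 6

6


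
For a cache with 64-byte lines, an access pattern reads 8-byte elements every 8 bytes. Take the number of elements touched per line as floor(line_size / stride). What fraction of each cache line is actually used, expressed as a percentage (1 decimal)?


Elements per cache line = floor(64 / 8) = 8
Bytes used = 8 * 8 = 64
Utilization = 64 / 64 * 100 = 100.0%

100.0


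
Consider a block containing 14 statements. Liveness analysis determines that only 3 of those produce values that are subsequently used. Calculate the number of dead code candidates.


Dead code = total statements - live definitions
= 14 - 3 = 11

11


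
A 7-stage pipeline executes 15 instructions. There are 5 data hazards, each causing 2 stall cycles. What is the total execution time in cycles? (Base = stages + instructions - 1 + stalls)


Base cycles = 7 + 15 - 1 = 21
Total stalls = 5 * 2 = 10
Total = 21 + 10 = 31

31


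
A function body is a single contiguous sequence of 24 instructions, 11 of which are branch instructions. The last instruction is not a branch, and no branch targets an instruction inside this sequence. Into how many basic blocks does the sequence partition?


With no in-sequence branch targets, the leaders are the first instruction plus the instruction after each branch.
Number of basic blocks = branches + 1
= 11 + 1 = 12

12


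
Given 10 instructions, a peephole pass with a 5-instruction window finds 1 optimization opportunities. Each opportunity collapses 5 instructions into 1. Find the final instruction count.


Each match removes 4 instructions.
Total removed = 1 * 4 = 4
Remaining = 10 - 4 = 6

6


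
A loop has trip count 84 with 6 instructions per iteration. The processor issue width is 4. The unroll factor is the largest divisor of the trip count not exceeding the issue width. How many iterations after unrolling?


Largest divisor of 84 <= 4 is 4
New iterations = 84 / 4 = 21

21


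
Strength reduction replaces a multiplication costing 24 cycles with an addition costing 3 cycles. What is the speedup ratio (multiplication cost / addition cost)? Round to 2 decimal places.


Ratio = mult_cost / add_cost = 24 / 3 = 8.0

8.0


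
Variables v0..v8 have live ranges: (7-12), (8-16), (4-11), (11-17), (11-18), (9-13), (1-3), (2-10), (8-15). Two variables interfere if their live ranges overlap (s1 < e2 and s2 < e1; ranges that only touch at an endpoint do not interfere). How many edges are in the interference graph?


Check all pairs for overlapping intervals.
Two intervals (s1,e1) and (s2,e2) overlap if s1 < e2 and s2 < e1.
v0 (7-12) vs v1..v8: overlaps v1, v2, v3, v4, v5, v7, v8 -> 7
v1 (8-16) vs v2..v8: overlaps v2, v3, v4, v5, v7, v8 -> 6
v2 (4-11) vs v3..v8: overlaps v5, v7, v8 -> 3
v3 (11-17) vs v4..v8: overlaps v4, v5, v8 -> 3
v4 (11-18) vs v5..v8: overlaps v5, v8 -> 2
v5 (9-13) vs v6..v8: overlaps v7, v8 -> 2
v6 (1-3) vs v7..v8: overlaps v7 -> 1
v7 (2-10) vs v8: overlaps v8 -> 1
Total overlapping pairs = 7 + 6 + 3 + 3 + 2 + 2 + 1 + 1 = 25

25


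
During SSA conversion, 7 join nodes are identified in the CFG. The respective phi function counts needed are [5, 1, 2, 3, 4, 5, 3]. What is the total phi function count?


Total phi functions = sum of phi functions at each join node
= 5 + 1 + 2 + 3 + 4 + 5 + 3 = 23

23


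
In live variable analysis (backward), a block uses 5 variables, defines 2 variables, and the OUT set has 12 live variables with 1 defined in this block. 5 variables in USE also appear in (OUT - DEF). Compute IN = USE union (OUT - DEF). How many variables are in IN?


OUT - DEF: 12 - 1 = 11
|IN| = |USE| + |OUT - DEF| - |USE ∩ (OUT - DEF)| = 5 + 11 - 5 = 11

11


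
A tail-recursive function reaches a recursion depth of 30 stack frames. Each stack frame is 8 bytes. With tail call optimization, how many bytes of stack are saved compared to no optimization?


Without TCO: 30 * 8 = 240 bytes
With TCO: reuse 1 frame = 8 bytes
Savings = 240 - 8 = 232

232


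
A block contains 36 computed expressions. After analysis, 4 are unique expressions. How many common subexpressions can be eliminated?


CSE count = total expressions - unique expressions
= 36 - 4 = 32

32


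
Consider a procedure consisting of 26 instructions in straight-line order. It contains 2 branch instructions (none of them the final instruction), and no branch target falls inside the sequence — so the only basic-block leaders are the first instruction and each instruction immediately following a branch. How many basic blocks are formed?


With no in-sequence branch targets, the leaders are the first instruction plus the instruction after each branch.
Number of basic blocks = branches + 1
= 2 + 1 = 3

3


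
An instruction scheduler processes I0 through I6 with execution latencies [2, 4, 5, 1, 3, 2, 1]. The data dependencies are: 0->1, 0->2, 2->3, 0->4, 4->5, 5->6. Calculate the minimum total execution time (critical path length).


Compute longest path through dependency graph: dist(Ik) = max over predecessors of dist + latency(Ik).
dist(I0) = latency 2 = 2
dist(I1) = dist(I0) + 4 = 2 + 4 = 6
dist(I2) = dist(I0) + 5 = 2 + 5 = 7
dist(I3) = dist(I2) + 1 = 7 + 1 = 8
dist(I4) = dist(I0) + 3 = 2 + 3 = 5
dist(I5) = dist(I4) + 2 = 5 + 2 = 7
dist(I6) = dist(I5) + 1 = 7 + 1 = 8
Critical path = max dist = 8

8


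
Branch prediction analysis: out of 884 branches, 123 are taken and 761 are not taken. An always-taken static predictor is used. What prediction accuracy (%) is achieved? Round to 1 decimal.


Predictor: always-taken
Correct predictions = 123
Accuracy = 123 / 884 * 100 = 13.9%

13.9


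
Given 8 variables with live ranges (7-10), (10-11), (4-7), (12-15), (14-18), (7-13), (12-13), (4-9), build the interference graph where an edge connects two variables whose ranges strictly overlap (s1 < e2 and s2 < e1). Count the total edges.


Check all pairs for overlapping intervals.
Two intervals (s1,e1) and (s2,e2) overlap if s1 < e2 and s2 < e1.
v0 (7-10) vs v1..v7: overlaps v5, v7 -> 2
v1 (10-11) vs v2..v7: overlaps v5 -> 1
v2 (4-7) vs v3..v7: overlaps v7 -> 1
v3 (12-15) vs v4..v7: overlaps v4, v5, v6 -> 3
v4 (14-18) vs v5..v7: overlaps none -> 0
v5 (7-13) vs v6..v7: overlaps v6, v7 -> 2
v6 (12-13) vs v7: overlaps none -> 0
Total overlapping pairs = 2 + 1 + 1 + 3 + 0 + 2 + 0 = 9

9


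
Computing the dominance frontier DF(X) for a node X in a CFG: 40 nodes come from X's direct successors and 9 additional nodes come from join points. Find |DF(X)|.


DF(X) = direct successor contributions + join point contributions
= 40 + 9 = 49

49


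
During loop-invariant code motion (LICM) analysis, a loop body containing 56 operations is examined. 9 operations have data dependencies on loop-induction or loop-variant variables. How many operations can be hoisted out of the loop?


Invariant candidates = total - loop-dependent
= 56 - 9 = 47

47


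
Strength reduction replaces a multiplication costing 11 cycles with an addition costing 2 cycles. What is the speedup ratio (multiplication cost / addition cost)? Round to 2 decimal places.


Ratio = mult_cost / add_cost = 11 / 2 = 5.5

5.5


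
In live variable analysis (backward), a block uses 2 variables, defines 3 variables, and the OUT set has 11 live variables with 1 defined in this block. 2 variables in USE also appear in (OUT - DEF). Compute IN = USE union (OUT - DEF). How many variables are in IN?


OUT - DEF: 11 - 1 = 10
|IN| = |USE| + |OUT - DEF| - |USE ∩ (OUT - DEF)| = 2 + 10 - 2 = 10

10


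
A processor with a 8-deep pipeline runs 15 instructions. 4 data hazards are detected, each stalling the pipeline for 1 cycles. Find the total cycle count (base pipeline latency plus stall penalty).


Base cycles = 8 + 15 - 1 = 22
Total stalls = 4 * 1 = 4
Total = 22 + 4 = 26

26


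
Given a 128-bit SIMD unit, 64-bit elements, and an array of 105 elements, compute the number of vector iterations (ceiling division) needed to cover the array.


Width = 128 / 64 = 2 elements per vector op
Iterations = ceil(105 / 2) = 53

53


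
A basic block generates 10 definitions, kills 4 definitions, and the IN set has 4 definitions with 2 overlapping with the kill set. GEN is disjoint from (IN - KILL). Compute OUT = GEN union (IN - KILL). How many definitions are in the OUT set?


IN - KILL: 4 - 2 = 2 surviving definitions
OUT = GEN + surviving = 10 + 2 = 12

12


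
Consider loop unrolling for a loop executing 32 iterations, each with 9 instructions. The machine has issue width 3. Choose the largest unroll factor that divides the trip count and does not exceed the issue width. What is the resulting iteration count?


Largest divisor of 32 <= 3 is 2
New iterations = 32 / 2 = 16

16


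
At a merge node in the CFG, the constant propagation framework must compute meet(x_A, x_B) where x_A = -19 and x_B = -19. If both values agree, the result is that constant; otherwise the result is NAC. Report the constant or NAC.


Meet operation: if both paths give the same constant, result is that constant; if they differ, result is NAC (not-a-constant).
Path A: -19, Path B: -19 -> equal
Result: constant -> -19

-19


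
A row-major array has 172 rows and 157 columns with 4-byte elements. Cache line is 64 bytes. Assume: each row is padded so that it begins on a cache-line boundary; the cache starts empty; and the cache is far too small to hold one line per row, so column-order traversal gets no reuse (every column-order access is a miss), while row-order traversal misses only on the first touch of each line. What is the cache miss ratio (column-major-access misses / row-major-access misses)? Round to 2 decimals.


Each row occupies 157 * 4 = 628 bytes and starts on a line boundary, so it spans ceil(628 / 64) = 10 cache lines.
Row-major traversal misses (one per line touched): 172 * ceil(157 * 4 / 64) = 1720
Column-major traversal misses (no reuse, every access misses): 172 * 157 = 27004
Ratio = 27004 / 1720 = 15.7

15.7


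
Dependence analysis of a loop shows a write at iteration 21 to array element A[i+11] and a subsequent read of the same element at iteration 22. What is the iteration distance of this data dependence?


Distance = read iteration - write iteration
= 22 - 21 = 1

1


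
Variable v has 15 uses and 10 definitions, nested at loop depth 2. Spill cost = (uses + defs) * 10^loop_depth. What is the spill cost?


uses + defs = 15 + 10 = 25
10^2 = 100
Spill cost = 25 * 100 = 2500

2500


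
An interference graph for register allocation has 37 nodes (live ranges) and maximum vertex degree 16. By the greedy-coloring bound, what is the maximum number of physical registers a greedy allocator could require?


Greedy coloring never needs more than (max_degree + 1) colors: when coloring a vertex, at most max_degree neighbors are already colored.
Upper bound = 16 + 1 = 17

17


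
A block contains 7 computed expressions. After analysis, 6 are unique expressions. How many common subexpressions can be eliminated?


CSE count = total expressions - unique expressions
= 7 - 6 = 1

1


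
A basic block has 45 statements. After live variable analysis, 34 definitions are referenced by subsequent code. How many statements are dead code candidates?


Dead code = total statements - live definitions
= 45 - 34 = 11

11


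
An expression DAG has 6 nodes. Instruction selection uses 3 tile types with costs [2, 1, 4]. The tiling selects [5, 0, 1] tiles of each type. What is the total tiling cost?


Total cost = sum(count_i * cost_i)
= 5*2 + 0*1 + 1*4
= 14

14


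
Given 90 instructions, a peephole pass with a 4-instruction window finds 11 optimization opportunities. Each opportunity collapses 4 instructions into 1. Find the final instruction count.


Each match removes 3 instructions.
Total removed = 11 * 3 = 33
Remaining = 90 - 33 = 57

57


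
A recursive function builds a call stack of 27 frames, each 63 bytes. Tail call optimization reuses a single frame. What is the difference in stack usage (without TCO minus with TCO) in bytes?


Without TCO: 27 * 63 = 1701 bytes
With TCO: reuse 1 frame = 63 bytes
Savings = 1701 - 63 = 1638

1638


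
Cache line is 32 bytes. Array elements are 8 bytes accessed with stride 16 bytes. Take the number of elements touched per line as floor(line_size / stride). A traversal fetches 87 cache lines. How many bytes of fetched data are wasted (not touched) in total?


Elements per line = floor(32 / 16) = 2
Bytes used per line = 2 * 8 = 16
Wasted per line = 32 - 16 = 16
Total wasted = 16 * 87 = 1392

1392


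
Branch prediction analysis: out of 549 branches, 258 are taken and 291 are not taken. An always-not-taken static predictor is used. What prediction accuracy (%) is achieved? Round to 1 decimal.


Predictor: always-not-taken
Correct predictions = 291
Accuracy = 291 / 549 * 100 = 53.0%

53.0


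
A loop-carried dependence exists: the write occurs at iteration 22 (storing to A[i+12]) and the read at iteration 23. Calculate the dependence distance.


Distance = read iteration - write iteration
= 23 - 22 = 1

1


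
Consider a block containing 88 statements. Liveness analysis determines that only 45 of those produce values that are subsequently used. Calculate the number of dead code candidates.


Dead code = total statements - live definitions
= 88 - 45 = 43

43


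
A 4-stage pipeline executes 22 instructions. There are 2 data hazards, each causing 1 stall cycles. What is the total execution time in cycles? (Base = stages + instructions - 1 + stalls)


Base cycles = 4 + 22 - 1 = 25
Total stalls = 2 * 1 = 2
Total = 25 + 2 = 27

27


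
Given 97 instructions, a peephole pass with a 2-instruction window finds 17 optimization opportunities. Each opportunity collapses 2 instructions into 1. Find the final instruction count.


Each match removes 1 instructions.
Total removed = 17 * 1 = 17
Remaining = 97 - 17 = 80

80


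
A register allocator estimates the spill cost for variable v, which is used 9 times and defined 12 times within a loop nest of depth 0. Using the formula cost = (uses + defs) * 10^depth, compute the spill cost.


uses + defs = 9 + 12 = 21
10^0 = 1
Spill cost = 21 * 1 = 21

21


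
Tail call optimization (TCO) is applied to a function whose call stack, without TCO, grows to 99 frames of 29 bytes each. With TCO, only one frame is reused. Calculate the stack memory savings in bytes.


Without TCO: 99 * 29 = 2871 bytes
With TCO: reuse 1 frame = 29 bytes
Savings = 2871 - 29 = 2842

2842


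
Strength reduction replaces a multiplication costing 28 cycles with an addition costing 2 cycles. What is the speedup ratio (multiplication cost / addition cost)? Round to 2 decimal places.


Ratio = mult_cost / add_cost = 28 / 2 = 14.0

14.0


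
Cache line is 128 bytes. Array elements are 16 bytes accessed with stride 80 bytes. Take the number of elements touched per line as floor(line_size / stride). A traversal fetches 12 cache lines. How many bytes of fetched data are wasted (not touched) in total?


Elements per line = floor(128 / 80) = 1
Bytes used per line = 1 * 16 = 16
Wasted per line = 128 - 16 = 112
Total wasted = 112 * 12 = 1344

1344


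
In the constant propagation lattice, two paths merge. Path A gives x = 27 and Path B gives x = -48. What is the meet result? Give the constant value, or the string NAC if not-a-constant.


Meet operation: if both paths give the same constant, result is that constant; if they differ, result is NAC (not-a-constant).
Path A: 27, Path B: -48 -> differ
Result: not-a-constant -> NAC

NAC


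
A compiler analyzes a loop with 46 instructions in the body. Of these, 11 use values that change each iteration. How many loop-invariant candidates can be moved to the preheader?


Invariant candidates = total - loop-dependent
= 46 - 11 = 35

35


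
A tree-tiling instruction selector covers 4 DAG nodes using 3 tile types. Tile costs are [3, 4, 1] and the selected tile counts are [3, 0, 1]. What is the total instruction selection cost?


Total cost = sum(count_i * cost_i)
= 3*3 + 0*4 + 1*1
= 10

10


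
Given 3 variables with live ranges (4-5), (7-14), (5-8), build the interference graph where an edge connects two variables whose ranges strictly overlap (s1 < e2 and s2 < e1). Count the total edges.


Check all pairs for overlapping intervals.
Two intervals (s1,e1) and (s2,e2) overlap if s1 < e2 and s2 < e1.
v0 (4-5) vs v1..v2: overlaps none -> 0
v1 (7-14) vs v2: overlaps v2 -> 1
Total overlapping pairs = 0 + 1 = 1

1


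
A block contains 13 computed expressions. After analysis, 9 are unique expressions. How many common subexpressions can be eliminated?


CSE count = total expressions - unique expressions
= 13 - 9 = 4

4


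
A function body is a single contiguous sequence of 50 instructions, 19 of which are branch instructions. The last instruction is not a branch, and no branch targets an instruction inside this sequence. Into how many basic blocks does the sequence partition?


With no in-sequence branch targets, the leaders are the first instruction plus the instruction after each branch.
Number of basic blocks = branches + 1
= 19 + 1 = 20

20


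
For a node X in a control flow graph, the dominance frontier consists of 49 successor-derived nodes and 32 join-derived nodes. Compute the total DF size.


DF(X) = direct successor contributions + join point contributions
= 49 + 32 = 81

81


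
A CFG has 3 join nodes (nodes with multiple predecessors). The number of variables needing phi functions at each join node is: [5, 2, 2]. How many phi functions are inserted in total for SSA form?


Total phi functions = sum of phi functions at each join node
= 5 + 2 + 2 = 9

9


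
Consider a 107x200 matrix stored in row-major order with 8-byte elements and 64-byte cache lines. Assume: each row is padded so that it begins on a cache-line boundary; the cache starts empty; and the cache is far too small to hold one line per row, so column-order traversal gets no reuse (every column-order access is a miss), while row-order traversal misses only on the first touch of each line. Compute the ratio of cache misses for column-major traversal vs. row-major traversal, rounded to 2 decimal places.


Each row occupies 200 * 8 = 1600 bytes and starts on a line boundary, so it spans ceil(1600 / 64) = 25 cache lines.
Row-major traversal misses (one per line touched): 107 * ceil(200 * 8 / 64) = 2675
Column-major traversal misses (no reuse, every access misses): 107 * 200 = 21400
Ratio = 21400 / 2675 = 8.0

8.0


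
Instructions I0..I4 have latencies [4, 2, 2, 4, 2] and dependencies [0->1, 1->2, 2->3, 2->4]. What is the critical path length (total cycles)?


Compute longest path through dependency graph: dist(Ik) = max over predecessors of dist + latency(Ik).
dist(I0) = latency 4 = 4
dist(I1) = dist(I0) + 2 = 4 + 2 = 6
dist(I2) = dist(I1) + 2 = 6 + 2 = 8
dist(I3) = dist(I2) + 4 = 8 + 4 = 12
dist(I4) = dist(I2) + 2 = 8 + 2 = 10
Critical path = max dist = 12

12


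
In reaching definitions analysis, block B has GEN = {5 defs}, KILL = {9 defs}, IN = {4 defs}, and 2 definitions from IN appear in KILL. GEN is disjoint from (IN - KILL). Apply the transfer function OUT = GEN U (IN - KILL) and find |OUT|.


IN - KILL: 4 - 2 = 2 surviving definitions
OUT = GEN + surviving = 5 + 2 = 7

7


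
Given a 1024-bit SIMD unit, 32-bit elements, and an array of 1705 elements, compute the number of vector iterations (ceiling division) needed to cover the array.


Width = 1024 / 32 = 32 elements per vector op
Iterations = ceil(1705 / 32) = 54

54


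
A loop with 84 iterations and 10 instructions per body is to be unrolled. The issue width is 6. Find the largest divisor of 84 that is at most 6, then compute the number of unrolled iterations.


Largest divisor of 84 <= 6 is 6
New iterations = 84 / 6 = 14

14


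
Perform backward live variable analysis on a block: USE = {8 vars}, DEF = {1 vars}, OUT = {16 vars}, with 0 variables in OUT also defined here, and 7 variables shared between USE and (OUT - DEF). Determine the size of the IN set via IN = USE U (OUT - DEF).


OUT - DEF: 16 - 0 = 16
|IN| = |USE| + |OUT - DEF| - |USE ∩ (OUT - DEF)| = 8 + 16 - 7 = 17

17


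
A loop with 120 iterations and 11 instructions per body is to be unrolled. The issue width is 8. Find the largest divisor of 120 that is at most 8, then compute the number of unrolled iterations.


Largest divisor of 120 <= 8 is 8
New iterations = 120 / 8 = 15

15


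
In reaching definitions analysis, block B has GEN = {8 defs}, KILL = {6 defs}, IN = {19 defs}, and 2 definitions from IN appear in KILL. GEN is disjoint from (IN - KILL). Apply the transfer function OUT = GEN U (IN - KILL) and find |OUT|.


IN - KILL: 19 - 2 = 17 surviving definitions
OUT = GEN + surviving = 8 + 17 = 25

25


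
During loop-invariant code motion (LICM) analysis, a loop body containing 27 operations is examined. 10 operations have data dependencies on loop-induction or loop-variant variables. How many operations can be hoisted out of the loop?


Invariant candidates = total - loop-dependent
= 27 - 10 = 17

17


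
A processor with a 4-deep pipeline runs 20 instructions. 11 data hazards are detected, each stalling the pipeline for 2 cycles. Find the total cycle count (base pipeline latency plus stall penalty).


Base cycles = 4 + 20 - 1 = 23
Total stalls = 11 * 2 = 22
Total = 23 + 22 = 45

45


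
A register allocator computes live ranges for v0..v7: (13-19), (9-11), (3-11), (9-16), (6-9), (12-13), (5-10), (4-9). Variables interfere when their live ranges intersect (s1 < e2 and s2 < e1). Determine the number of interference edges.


Check all pairs for overlapping intervals.
Two intervals (s1,e1) and (s2,e2) overlap if s1 < e2 and s2 < e1.
v0 (13-19) vs v1..v7: overlaps v3 -> 1
v1 (9-11) vs v2..v7: overlaps v2, v3, v6 -> 3
v2 (3-11) vs v3..v7: overlaps v3, v4, v6, v7 -> 4
v3 (9-16) vs v4..v7: overlaps v5, v6 -> 2
v4 (6-9) vs v5..v7: overlaps v6, v7 -> 2
v5 (12-13) vs v6..v7: overlaps none -> 0
v6 (5-10) vs v7: overlaps v7 -> 1
Total overlapping pairs = 1 + 3 + 4 + 2 + 2 + 0 + 1 = 13

13


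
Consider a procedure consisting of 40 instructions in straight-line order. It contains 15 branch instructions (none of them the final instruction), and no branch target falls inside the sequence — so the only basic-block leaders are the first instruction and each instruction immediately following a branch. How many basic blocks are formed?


With no in-sequence branch targets, the leaders are the first instruction plus the instruction after each branch.
Number of basic blocks = branches + 1
= 15 + 1 = 16

16


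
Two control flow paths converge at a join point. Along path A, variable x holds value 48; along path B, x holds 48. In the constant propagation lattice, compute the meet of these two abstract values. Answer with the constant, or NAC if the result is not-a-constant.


Meet operation: if both paths give the same constant, result is that constant; if they differ, result is NAC (not-a-constant).
Path A: 48, Path B: 48 -> equal
Result: constant -> 48

48


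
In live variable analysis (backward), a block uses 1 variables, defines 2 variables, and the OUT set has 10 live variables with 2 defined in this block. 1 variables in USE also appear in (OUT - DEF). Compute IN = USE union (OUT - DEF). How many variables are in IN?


OUT - DEF: 10 - 2 = 8
|IN| = |USE| + |OUT - DEF| - |USE ∩ (OUT - DEF)| = 1 + 8 - 1 = 8

8


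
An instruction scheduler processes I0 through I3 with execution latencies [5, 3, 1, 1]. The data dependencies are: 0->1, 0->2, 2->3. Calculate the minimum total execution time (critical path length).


Compute longest path through dependency graph: dist(Ik) = max over predecessors of dist + latency(Ik).
dist(I0) = latency 5 = 5
dist(I1) = dist(I0) + 3 = 5 + 3 = 8
dist(I2) = dist(I0) + 1 = 5 + 1 = 6
dist(I3) = dist(I2) + 1 = 6 + 1 = 7
Critical path = max dist = 8

8


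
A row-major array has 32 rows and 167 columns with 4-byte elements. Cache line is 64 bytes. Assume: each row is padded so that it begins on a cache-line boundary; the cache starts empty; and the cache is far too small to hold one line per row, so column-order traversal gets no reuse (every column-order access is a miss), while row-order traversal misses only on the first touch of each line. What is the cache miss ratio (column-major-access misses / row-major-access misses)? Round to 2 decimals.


Each row occupies 167 * 4 = 668 bytes and starts on a line boundary, so it spans ceil(668 / 64) = 11 cache lines.
Row-major traversal misses (one per line touched): 32 * ceil(167 * 4 / 64) = 352
Column-major traversal misses (no reuse, every access misses): 32 * 167 = 5344
Ratio = 5344 / 352 = 15.18

15.18


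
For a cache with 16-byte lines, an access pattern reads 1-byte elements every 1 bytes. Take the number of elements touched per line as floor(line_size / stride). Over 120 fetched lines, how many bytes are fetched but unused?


Elements per line = floor(16 / 1) = 16
Bytes used per line = 16 * 1 = 16
Wasted per line = 16 - 16 = 0
Total wasted = 0 * 120 = 0

0


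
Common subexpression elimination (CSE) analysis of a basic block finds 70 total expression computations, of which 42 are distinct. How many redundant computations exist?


CSE count = total expressions - unique expressions
= 70 - 42 = 28

28


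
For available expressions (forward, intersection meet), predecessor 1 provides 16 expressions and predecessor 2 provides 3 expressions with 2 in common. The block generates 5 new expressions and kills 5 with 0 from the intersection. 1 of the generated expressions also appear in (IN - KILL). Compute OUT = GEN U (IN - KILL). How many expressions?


IN = intersection of predecessors = 2
IN - KILL = 2 - 0 = 2
|OUT| = |GEN| + |IN - KILL| - |GEN ∩ (IN - KILL)| = 5 + 2 - 1 = 6

6


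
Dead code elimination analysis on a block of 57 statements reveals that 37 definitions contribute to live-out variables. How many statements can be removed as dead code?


Dead code = total statements - live definitions
= 57 - 37 = 20

20


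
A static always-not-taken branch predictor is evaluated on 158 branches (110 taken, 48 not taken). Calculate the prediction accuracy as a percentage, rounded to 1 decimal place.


Predictor: always-not-taken
Correct predictions = 48
Accuracy = 48 / 158 * 100 = 30.4%

30.4


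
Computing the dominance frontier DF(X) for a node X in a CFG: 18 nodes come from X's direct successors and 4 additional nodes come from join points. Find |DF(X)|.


DF(X) = direct successor contributions + join point contributions
= 18 + 4 = 22

22


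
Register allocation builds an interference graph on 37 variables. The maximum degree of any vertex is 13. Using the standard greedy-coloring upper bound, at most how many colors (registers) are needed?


Greedy coloring never needs more than (max_degree + 1) colors: when coloring a vertex, at most max_degree neighbors are already colored.
Upper bound = 13 + 1 = 14

14


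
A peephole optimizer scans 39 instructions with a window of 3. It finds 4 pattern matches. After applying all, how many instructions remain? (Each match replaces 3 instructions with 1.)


Each match removes 2 instructions.
Total removed = 4 * 2 = 8
Remaining = 39 - 8 = 31

31


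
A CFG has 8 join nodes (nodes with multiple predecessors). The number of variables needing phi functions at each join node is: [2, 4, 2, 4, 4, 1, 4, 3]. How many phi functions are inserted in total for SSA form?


Total phi functions = sum of phi functions at each join node
= 2 + 4 + 2 + 4 + 4 + 1 + 4 + 3 = 24

24


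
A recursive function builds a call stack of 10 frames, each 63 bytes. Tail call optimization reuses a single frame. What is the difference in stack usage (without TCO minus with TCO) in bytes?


Without TCO: 10 * 63 = 630 bytes
With TCO: reuse 1 frame = 63 bytes
Savings = 630 - 63 = 567

567


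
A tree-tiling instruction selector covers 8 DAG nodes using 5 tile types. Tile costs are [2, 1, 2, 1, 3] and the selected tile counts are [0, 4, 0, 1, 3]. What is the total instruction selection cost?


Total cost = sum(count_i * cost_i)
= 0*2 + 4*1 + 0*2 + 1*1 + 3*3
= 14

14


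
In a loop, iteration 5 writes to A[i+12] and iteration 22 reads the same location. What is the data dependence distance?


Distance = read iteration - write iteration
= 22 - 5 = 17

17


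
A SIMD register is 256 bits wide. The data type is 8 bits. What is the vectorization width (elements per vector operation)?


Width = SIMD bits / data type bits
= 256 / 8 = 32

32


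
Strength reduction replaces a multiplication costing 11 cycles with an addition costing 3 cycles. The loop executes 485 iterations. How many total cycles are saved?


Per-iteration saving = 11 - 3 = 8
Total saved = 485 * 8 = 3880

3880


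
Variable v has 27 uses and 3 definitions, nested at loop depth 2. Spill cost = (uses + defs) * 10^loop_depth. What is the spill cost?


uses + defs = 27 + 3 = 30
10^2 = 100
Spill cost = 30 * 100 = 3000

3000


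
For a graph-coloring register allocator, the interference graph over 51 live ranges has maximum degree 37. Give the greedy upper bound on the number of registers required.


Greedy coloring never needs more than (max_degree + 1) colors: when coloring a vertex, at most max_degree neighbors are already colored.
Upper bound = 37 + 1 = 38

38


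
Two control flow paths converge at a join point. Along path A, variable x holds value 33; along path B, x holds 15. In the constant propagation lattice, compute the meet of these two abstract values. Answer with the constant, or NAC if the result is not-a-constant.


Meet operation: if both paths give the same constant, result is that constant; if they differ, result is NAC (not-a-constant).
Path A: 33, Path B: 15 -> differ
Result: not-a-constant -> NAC

NAC


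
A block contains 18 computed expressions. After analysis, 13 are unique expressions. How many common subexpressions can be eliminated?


CSE count = total expressions - unique expressions
= 18 - 13 = 5

5


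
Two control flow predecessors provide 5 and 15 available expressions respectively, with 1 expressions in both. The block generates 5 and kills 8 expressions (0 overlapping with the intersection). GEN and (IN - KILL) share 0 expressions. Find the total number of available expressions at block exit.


IN = intersection of predecessors = 1
IN - KILL = 1 - 0 = 1
|OUT| = |GEN| + |IN - KILL| - |GEN ∩ (IN - KILL)| = 5 + 1 - 0 = 6

6


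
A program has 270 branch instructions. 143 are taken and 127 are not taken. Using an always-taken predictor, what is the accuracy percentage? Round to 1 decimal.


Predictor: always-taken
Correct predictions = 143
Accuracy = 143 / 270 * 100 = 53.0%

53.0


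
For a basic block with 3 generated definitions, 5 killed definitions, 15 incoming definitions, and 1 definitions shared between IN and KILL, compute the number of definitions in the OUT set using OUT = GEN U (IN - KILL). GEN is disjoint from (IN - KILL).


IN - KILL: 15 - 1 = 14 surviving definitions
OUT = GEN + surviving = 3 + 14 = 17

17


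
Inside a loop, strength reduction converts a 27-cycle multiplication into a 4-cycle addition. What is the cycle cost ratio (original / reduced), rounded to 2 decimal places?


Ratio = mult_cost / add_cost = 27 / 4 = 6.75

6.75


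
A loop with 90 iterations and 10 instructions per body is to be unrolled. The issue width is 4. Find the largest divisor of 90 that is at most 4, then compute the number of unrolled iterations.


Largest divisor of 90 <= 4 is 3
New iterations = 90 / 3 = 30

30


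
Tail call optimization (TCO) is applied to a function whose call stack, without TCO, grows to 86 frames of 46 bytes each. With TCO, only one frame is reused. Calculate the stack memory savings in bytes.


Without TCO: 86 * 46 = 3956 bytes
With TCO: reuse 1 frame = 46 bytes
Savings = 3956 - 46 = 3910

3910


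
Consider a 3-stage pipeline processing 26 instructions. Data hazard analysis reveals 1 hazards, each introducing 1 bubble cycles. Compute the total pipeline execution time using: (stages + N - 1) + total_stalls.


Base cycles = 3 + 26 - 1 = 28
Total stalls = 1 * 1 = 1
Total = 28 + 1 = 29

29


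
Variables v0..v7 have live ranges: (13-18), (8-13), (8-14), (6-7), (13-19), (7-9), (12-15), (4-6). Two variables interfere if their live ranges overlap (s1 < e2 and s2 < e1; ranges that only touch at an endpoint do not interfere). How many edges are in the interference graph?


Check all pairs for overlapping intervals.
Two intervals (s1,e1) and (s2,e2) overlap if s1 < e2 and s2 < e1.
v0 (13-18) vs v1..v7: overlaps v2, v4, v6 -> 3
v1 (8-13) vs v2..v7: overlaps v2, v5, v6 -> 3
v2 (8-14) vs v3..v7: overlaps v4, v5, v6 -> 3
v3 (6-7) vs v4..v7: overlaps none -> 0
v4 (13-19) vs v5..v7: overlaps v6 -> 1
v5 (7-9) vs v6..v7: overlaps none -> 0
v6 (12-15) vs v7: overlaps none -> 0
Total overlapping pairs = 3 + 3 + 3 + 0 + 1 + 0 + 0 = 10

10


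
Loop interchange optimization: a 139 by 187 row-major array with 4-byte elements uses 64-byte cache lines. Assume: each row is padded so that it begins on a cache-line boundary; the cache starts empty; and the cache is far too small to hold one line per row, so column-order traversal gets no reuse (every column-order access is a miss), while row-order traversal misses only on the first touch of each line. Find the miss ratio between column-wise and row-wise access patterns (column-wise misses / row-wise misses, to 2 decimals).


Each row occupies 187 * 4 = 748 bytes and starts on a line boundary, so it spans ceil(748 / 64) = 12 cache lines.
Row-major traversal misses (one per line touched): 139 * ceil(187 * 4 / 64) = 1668
Column-major traversal misses (no reuse, every access misses): 139 * 187 = 25993
Ratio = 25993 / 1668 = 15.58

15.58


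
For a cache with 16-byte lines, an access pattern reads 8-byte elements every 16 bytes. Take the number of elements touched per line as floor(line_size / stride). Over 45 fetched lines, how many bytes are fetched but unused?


Elements per line = floor(16 / 16) = 1
Bytes used per line = 1 * 8 = 8
Wasted per line = 16 - 8 = 8
Total wasted = 8 * 45 = 360

360


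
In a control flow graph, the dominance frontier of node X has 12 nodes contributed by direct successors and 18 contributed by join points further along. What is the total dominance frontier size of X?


DF(X) = direct successor contributions + join point contributions
= 12 + 18 = 30

30


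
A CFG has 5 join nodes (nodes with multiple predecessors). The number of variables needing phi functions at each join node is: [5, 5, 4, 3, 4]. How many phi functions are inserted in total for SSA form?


Total phi functions = sum of phi functions at each join node
= 5 + 5 + 4 + 3 + 4 = 21

21


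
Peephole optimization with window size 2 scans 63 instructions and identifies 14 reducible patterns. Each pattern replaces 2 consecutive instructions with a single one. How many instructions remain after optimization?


Each match removes 1 instructions.
Total removed = 14 * 1 = 14
Remaining = 63 - 14 = 49

49


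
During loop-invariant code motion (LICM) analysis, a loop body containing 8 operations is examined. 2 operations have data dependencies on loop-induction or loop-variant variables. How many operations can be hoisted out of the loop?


Invariant candidates = total - loop-dependent
= 8 - 2 = 6

6


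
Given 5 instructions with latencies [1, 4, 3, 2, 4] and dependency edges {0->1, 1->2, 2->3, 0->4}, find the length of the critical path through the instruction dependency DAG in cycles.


Compute longest path through dependency graph: dist(Ik) = max over predecessors of dist + latency(Ik).
dist(I0) = latency 1 = 1
dist(I1) = dist(I0) + 4 = 1 + 4 = 5
dist(I2) = dist(I1) + 3 = 5 + 3 = 8
dist(I3) = dist(I2) + 2 = 8 + 2 = 10
dist(I4) = dist(I0) + 4 = 1 + 4 = 5
Critical path = max dist = 10

10


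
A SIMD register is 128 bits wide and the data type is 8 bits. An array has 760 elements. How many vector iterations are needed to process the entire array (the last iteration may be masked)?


Width = 128 / 8 = 16 elements per vector op
Iterations = ceil(760 / 16) = 48

48


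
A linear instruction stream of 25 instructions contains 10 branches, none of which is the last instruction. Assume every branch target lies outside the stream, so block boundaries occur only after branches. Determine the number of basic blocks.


With no in-sequence branch targets, the leaders are the first instruction plus the instruction after each branch.
Number of basic blocks = branches + 1
= 10 + 1 = 11

11


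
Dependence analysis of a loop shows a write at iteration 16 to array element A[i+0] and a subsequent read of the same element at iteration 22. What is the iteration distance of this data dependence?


Distance = read iteration - write iteration
= 22 - 16 = 6

6


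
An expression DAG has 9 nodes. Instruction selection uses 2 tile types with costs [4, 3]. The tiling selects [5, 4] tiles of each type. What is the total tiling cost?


Total cost = sum(count_i * cost_i)
= 5*4 + 4*3
= 32

32


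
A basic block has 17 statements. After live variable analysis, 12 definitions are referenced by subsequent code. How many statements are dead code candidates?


Dead code = total statements - live definitions
= 17 - 12 = 5

5


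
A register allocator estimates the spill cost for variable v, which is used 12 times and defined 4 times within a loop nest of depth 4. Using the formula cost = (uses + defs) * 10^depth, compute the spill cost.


uses + defs = 12 + 4 = 16
10^4 = 10000
Spill cost = 16 * 10000 = 160000

160000


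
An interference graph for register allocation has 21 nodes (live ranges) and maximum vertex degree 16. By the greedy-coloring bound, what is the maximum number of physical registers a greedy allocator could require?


Greedy coloring never needs more than (max_degree + 1) colors: when coloring a vertex, at most max_degree neighbors are already colored.
Upper bound = 16 + 1 = 17

17


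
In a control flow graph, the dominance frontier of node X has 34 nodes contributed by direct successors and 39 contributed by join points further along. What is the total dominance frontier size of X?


DF(X) = direct successor contributions + join point contributions
= 34 + 39 = 73

73


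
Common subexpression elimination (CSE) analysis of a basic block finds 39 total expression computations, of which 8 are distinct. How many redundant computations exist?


CSE count = total expressions - unique expressions
= 39 - 8 = 31

31
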